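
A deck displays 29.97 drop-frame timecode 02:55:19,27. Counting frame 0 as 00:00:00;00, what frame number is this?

As if non-drop at 30 labels/s: (2 × 3600 + 55 × 60 + 19) × 30 + 27 = 315597.
Minute boundaries passed: 175; those not divisible by 10: 175 − 17 = 158; dropped labels = 2 × 158 = 316.
Actual frame index = 315597 − 316 = 315281.

315281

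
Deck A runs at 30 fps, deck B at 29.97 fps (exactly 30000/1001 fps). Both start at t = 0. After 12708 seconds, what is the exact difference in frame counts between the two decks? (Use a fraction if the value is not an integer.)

A emits 30 × 12708 = 381240 frames; B emits 30000/1001 × 12708 = 381240000/1001.
Difference = 381240/1001 frames (≈ 380.8591); B is behind A.

381240/1001 frames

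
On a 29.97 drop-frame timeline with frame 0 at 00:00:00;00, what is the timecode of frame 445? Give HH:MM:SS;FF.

Each 10-minute DF block holds 10 × 60 × 30 − 9 × 2 = 17982 frames. 445 ÷ 17982 → 0 full blocks, remainder 445.
Within the partial block the first minute is 1800 frames and each further minute 1798, so 0 further minute boundaries passed. Total skipped labels = 18 × 0 + 2 × 0 = 0.
Non-drop label index = 445 + 0 = 445; at 30 labels/s that is 00:00:14:25, i.e. DF 00:00:14;25.

00:00:14;25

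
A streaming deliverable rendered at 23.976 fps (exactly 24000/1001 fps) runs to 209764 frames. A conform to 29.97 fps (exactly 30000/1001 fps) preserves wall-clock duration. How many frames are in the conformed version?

262205 frames

Frames at target rate = 209764 × (30000/1001) / (24000/1001) = 262205.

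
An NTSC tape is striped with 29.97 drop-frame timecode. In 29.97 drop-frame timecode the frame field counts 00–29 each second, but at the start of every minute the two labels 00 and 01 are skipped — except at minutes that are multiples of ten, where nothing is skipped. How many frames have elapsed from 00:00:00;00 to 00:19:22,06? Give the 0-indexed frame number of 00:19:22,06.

34830

As if non-drop at 30 labels/s: (0 × 3600 + 19 × 60 + 22) × 30 + 6 = 34866.
Minute boundaries passed: 19; those not divisible by 10: 19 − 1 = 18; dropped labels = 2 × 18 = 36.
Actual frame index = 34866 − 36 = 34830.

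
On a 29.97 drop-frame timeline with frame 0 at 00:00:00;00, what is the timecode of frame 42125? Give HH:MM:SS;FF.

Ten DF minutes hold 17982 frames, so frame 42125 lies in block 2 (frames 35964–53945) with 6161 frames into that block.
The block's first minute is 1800 frames and the rest 1798 each; 6161 frames reaches minute 3, so 2 × 18 + 3 × 2 = 42 labels have been skipped so far.
Adding those back, label number 42125 + 42 = 42167 at 30 labels/s is 1405 s + 17 f = 0 h 23 min 25 s frame 17, i.e. 00:23:25;17.

00:23:25;17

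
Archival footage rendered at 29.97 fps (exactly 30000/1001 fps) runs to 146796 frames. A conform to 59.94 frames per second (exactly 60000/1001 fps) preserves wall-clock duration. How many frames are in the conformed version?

Target frames = source frames × (target rate / source rate) = 146796 × (60000/1001)/(30000/1001) = 146796 × 2 = 293592.

293592 frames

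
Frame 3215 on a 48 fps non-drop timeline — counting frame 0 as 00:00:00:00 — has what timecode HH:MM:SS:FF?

3215 ÷ 48 = 66 full seconds, remainder 47 frames.
66 s = 0 h 1 min 6 s.
Timecode: 00:01:06:47.

00:01:06:47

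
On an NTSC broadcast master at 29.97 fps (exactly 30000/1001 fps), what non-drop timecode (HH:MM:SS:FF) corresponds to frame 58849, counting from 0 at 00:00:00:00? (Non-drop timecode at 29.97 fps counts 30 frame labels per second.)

00:32:41:19

58849 ÷ 30 = 1961 full seconds, remainder 19 frames.
1961 s = 0 h 32 min 41 s.
Timecode: 00:32:41:19.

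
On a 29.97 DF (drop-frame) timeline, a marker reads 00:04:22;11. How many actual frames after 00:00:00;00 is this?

7863

As if non-drop at 30 labels/s: (0 × 3600 + 4 × 60 + 22) × 30 + 11 = 7871.
Minute boundaries passed: 4; those not divisible by 10: 4 − 0 = 4; dropped labels = 2 × 4 = 8.
Actual frame index = 7871 − 8 = 7863.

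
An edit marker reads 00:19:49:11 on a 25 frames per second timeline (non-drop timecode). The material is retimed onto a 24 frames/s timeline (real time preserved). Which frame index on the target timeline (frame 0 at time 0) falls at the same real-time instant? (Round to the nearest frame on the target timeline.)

Source frame index: (0×3600 + 19×60 + 49) × 25 + 11 = 29736.
Real time: 29736 / (25) = 29736/25 s.
Target frame: (29736/25) × (24) = 713664/25 ≈ 28546.560 → 28547.

frame 28547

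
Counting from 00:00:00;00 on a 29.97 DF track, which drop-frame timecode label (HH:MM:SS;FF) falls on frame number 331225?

03:04:11;27

Each 10-minute DF block holds 10 × 60 × 30 − 9 × 2 = 17982 frames. 331225 ÷ 17982 → 18 full blocks, remainder 7549.
Within the partial block the first minute is 1800 frames and each further minute 1798, so 4 further minute boundaries passed. Total skipped labels = 18 × 18 + 2 × 4 = 332.
Non-drop label index = 331225 + 332 = 331557; at 30 labels/s that is 03:04:11:27, i.e. DF 03:04:11;27.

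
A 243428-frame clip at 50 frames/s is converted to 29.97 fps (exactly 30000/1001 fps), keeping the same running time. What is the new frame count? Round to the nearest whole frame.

145911 frames

Frames at target rate = 243428 × (30000/1001) / (50) = 146056800/1001 ≈ 145910.889.
Nearest whole frame: 145911.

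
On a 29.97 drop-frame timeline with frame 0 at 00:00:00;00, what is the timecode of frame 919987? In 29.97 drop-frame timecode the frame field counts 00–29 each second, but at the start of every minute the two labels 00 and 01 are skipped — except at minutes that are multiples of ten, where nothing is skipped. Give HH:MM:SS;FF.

08:31:36;27

Ten DF minutes hold 17982 frames, so frame 919987 lies in block 51 (frames 917082–935063) with 2905 frames into that block.
The block's first minute is 1800 frames and the rest 1798 each; 2905 frames reaches minute 1, so 51 × 18 + 1 × 2 = 920 labels have been skipped so far.
Adding those back, label number 919987 + 920 = 920907 at 30 labels/s is 30696 s + 27 f = 8 h 31 min 36 s frame 27, i.e. 08:31:36;27.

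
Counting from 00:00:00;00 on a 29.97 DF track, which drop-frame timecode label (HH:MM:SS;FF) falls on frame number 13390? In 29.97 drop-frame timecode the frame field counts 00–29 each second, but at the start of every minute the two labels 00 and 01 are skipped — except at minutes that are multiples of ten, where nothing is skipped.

00:07:26;24

Ten DF minutes hold 17982 frames, so frame 13390 lies in block 0 (frames 0–17981) with 13390 frames into that block.
The block's first minute is 1800 frames and the rest 1798 each; 13390 frames reaches minute 7, so 0 × 18 + 7 × 2 = 14 labels have been skipped so far.
Adding those back, label number 13390 + 14 = 13404 at 30 labels/s is 446 s + 24 f = 0 h 7 min 26 s frame 24, i.e. 00:07:26;24.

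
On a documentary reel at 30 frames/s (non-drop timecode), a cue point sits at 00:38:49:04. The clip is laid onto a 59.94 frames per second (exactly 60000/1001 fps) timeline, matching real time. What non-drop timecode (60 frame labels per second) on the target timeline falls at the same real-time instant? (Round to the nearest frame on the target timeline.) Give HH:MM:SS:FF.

00:38:46:48

Source frame index: (0×3600 + 38×60 + 49) × 30 + 4 = 69874.
Real time: 69874 / (30) = 34937/15 s.
Target frame: (34937/15) × (60000/1001) = 19964000/143 ≈ 139608.392 → 139608.
At 60 labels/s: frame 139608 → 00:38:46:48.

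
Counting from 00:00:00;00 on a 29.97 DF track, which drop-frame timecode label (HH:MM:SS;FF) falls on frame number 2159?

00:01:12;01

Ten DF minutes hold 17982 frames, so frame 2159 lies in block 0 (frames 0–17981) with 2159 frames into that block.
The block's first minute is 1800 frames and the rest 1798 each; 2159 frames reaches minute 1, so 0 × 18 + 1 × 2 = 2 labels have been skipped so far.
Adding those back, label number 2159 + 2 = 2161 at 30 labels/s is 72 s + 1 f = 0 h 1 min 12 s frame 1, i.e. 00:01:12;01.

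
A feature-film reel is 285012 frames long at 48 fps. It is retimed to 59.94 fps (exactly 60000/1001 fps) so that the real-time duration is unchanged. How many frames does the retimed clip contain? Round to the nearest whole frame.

Frames at target rate = 285012 × (60000/1001) / (48) = 3915000/11 ≈ 355909.091.
Nearest whole frame: 355909.

355909 frames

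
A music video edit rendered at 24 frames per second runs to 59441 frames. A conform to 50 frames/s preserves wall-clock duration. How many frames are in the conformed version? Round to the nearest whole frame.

123835 frames

Frames at target rate = 59441 × (50) / (24) = 1486025/12 ≈ 123835.417.
Nearest whole frame: 123835.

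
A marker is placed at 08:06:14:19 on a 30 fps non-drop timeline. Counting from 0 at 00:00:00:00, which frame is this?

frame 875239

Total seconds to the label: (8 × 3600 + 6 × 60 + 14) = 29174.
Frame index = 29174 × 30 + 19 = 875239.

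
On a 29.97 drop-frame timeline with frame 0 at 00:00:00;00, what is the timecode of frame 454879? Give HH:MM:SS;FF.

Each 10-minute DF block holds 10 × 60 × 30 − 9 × 2 = 17982 frames. 454879 ÷ 17982 → 25 full blocks, remainder 5329.
Within the partial block the first minute is 1800 frames and each further minute 1798, so 2 further minute boundaries passed. Total skipped labels = 18 × 25 + 2 × 2 = 454.
Non-drop label index = 454879 + 454 = 455333; at 30 labels/s that is 04:12:57:23, i.e. DF 04:12:57;23.

04:12:57;23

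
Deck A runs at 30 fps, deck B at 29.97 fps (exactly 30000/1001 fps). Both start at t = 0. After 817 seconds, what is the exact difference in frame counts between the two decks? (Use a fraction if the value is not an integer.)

24510/1001 frames

A emits 30 × 817 = 24510 frames; B emits 30000/1001 × 817 = 24510000/1001.
Difference = 24510/1001 frames (≈ 24.4855); B is behind A.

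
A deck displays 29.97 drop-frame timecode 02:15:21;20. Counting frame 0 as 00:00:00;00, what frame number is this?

As if non-drop at 30 labels/s: (2 × 3600 + 15 × 60 + 21) × 30 + 20 = 243650.
Minute boundaries passed: 135; those not divisible by 10: 135 − 13 = 122; dropped labels = 2 × 122 = 244.
Actual frame index = 243650 − 244 = 243406.

243406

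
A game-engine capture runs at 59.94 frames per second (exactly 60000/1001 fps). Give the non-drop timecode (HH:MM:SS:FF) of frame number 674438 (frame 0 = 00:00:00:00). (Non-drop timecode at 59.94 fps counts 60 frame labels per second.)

674438 ÷ 60 = 11240 full seconds, remainder 38 frames.
11240 s = 3 h 7 min 20 s.
Timecode: 03:07:20:38.

03:07:20:38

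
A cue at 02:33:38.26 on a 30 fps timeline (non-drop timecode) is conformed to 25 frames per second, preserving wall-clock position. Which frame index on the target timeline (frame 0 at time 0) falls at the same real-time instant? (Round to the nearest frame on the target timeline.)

Source frame index: (2×3600 + 33×60 + 38) × 30 + 26 = 276566.
Real time: 276566 / (30) = 138283/15 s.
Target frame: (138283/15) × (25) = 691415/3 ≈ 230471.667 → 230472.

frame 230472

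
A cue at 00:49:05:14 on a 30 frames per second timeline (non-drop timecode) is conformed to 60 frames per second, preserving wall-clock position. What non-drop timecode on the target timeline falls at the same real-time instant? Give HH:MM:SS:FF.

00:49:05:28

Source frame index: (0×3600 + 49×60 + 5) × 30 + 14 = 88364.
Real time: 88364 / (30) = 44182/15 s.
Target frame: (44182/15) × (60) = 176728.
At 60 labels/s: frame 176728 → 00:49:05:28.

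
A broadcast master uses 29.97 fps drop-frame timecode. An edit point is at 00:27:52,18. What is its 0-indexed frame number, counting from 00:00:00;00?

Complete 10-minute blocks: 2, each 17982 frames → 35964.
Remaining 7 whole minutes in the current block: 1800 + 6 × 1798 = 12588 frames.
Within the current minute: 52 × 30 + 18 − 2 = 1576 (labels ;00/;01 skipped at this minute). Total = 35964 + 12588 + 1576 = 50128.

50128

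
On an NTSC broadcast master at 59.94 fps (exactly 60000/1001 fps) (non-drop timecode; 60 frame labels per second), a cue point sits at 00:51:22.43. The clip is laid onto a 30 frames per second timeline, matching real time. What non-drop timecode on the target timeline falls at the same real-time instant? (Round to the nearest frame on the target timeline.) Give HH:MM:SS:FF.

00:51:25:24

Source frame index: (0×3600 + 51×60 + 22) × 60 + 43 = 184963.
Real time: 184963 / (60000/1001) = 185147963/60000 s.
Target frame: (185147963/60000) × (30) = 185147963/2000 ≈ 92573.981 → 92574.
At 30 labels/s: frame 92574 → 00:51:25:24.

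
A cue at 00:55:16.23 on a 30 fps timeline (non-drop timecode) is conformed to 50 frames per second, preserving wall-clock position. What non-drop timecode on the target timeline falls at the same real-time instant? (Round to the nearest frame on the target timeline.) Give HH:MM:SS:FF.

00:55:16:38

Source frame index: (0×3600 + 55×60 + 16) × 30 + 23 = 99503.
Real time: 99503 / (30) = 99503/30 s.
Target frame: (99503/30) × (50) = 497515/3 ≈ 165838.333 → 165838.
At 50 labels/s: frame 165838 → 00:55:16:38.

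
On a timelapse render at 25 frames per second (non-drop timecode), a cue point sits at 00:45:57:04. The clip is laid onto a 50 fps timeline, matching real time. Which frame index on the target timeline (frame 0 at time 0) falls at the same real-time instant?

Source frame index: (0×3600 + 45×60 + 57) × 25 + 4 = 68929.
Real time: 68929 / (25) = 68929/25 s.
Target frame: (68929/25) × (50) = 137858.

frame 137858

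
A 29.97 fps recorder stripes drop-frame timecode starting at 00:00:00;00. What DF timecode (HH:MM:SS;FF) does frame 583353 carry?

05:24:24;17

Each 10-minute DF block holds 10 × 60 × 30 − 9 × 2 = 17982 frames. 583353 ÷ 17982 → 32 full blocks, remainder 7929.
Within the partial block the first minute is 1800 frames and each further minute 1798, so 4 further minute boundaries passed. Total skipped labels = 18 × 32 + 2 × 4 = 584.
Non-drop label index = 583353 + 584 = 583937; at 30 labels/s that is 05:24:24:17, i.e. DF 05:24:24;17.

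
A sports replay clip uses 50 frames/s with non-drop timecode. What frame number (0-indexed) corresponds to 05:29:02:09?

Total seconds to the label: (5 × 3600 + 29 × 60 + 2) = 19742.
Frame index = 19742 × 50 + 9 = 987109.

987109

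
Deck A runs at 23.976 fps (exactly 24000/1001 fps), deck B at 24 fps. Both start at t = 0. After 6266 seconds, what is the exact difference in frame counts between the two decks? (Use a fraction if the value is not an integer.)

A emits 24000/1001 × 6266 = 11568000/77 frames; B emits 24 × 6266 = 150384.
Difference = 11568/77 frames (≈ 150.2338); B is ahead of A.

11568/77 frames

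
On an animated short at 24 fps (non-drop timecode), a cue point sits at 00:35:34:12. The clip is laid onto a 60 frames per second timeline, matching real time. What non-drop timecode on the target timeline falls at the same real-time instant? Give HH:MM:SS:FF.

00:35:34:30

Source frame index: (0×3600 + 35×60 + 34) × 24 + 12 = 51228.
Real time: 51228 / (24) = 4269/2 s.
Target frame: (4269/2) × (60) = 128070.
At 60 labels/s: frame 128070 → 00:35:34:30.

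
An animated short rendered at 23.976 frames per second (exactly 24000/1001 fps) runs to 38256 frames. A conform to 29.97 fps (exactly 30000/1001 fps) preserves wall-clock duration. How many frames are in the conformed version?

47820 frames

Target frames = source frames × (target rate / source rate) = 38256 × (30000/1001)/(24000/1001) = 38256 × 5/4 = 47820.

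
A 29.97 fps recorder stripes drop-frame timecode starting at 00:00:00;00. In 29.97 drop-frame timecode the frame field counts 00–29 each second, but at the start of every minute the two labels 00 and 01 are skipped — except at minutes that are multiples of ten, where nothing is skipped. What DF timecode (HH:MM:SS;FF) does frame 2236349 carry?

Each 10-minute DF block holds 10 × 60 × 30 − 9 × 2 = 17982 frames. 2236349 ÷ 17982 → 124 full blocks, remainder 6581.
Within the partial block the first minute is 1800 frames and each further minute 1798, so 3 further minute boundaries passed. Total skipped labels = 18 × 124 + 2 × 3 = 2238.
Non-drop label index = 2236349 + 2238 = 2238587; at 30 labels/s that is 20:43:39:17, i.e. DF 20:43:39;17.

20:43:39;17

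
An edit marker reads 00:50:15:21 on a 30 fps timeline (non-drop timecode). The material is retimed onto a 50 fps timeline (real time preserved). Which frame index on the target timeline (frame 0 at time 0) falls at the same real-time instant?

Source frame index: (0×3600 + 50×60 + 15) × 30 + 21 = 90471.
Real time: 90471 / (30) = 30157/10 s.
Target frame: (30157/10) × (50) = 150785.

frame 150785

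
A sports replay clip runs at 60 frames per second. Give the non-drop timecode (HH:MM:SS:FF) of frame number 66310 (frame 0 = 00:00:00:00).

00:18:25:10

66310 ÷ 60 = 1105 full seconds, remainder 10 frames.
1105 s = 0 h 18 min 25 s.
Timecode: 00:18:25:10.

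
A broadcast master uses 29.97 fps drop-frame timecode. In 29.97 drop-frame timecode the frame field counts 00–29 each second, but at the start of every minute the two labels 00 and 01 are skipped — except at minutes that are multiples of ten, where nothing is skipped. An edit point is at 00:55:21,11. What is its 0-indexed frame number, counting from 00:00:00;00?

99541

Complete 10-minute blocks: 5, each 17982 frames → 89910.
Remaining 5 whole minutes in the current block: 1800 + 4 × 1798 = 8992 frames.
Within the current minute: 21 × 30 + 11 − 2 = 639 (labels ;00/;01 skipped at this minute). Total = 89910 + 8992 + 639 = 99541.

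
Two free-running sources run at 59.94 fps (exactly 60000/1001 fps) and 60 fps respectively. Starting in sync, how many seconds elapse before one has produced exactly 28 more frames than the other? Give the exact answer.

7007/15 seconds

The gap grows by |60 − 60000/1001| = 60/1001 frames per second.
Time for a 28-frame gap: 28 ÷ (60/1001) = 7007/15 s.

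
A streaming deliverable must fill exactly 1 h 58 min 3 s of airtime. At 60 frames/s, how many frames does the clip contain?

424980 frames

1 h 58 min 3 s = 7083 s.
Frames = 7083 × 60 = 424980.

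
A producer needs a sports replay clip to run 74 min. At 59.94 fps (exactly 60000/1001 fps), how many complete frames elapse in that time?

74 min = 4440 s.
Frames = 4440 × 60000/1001 = 266400000/1001 ≈ 266133.8661.
Complete frames: 266133.

266133 frames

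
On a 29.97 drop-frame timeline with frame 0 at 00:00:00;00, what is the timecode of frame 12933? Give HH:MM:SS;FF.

Each 10-minute DF block holds 10 × 60 × 30 − 9 × 2 = 17982 frames. 12933 ÷ 17982 → 0 full blocks, remainder 12933.
Within the partial block the first minute is 1800 frames and each further minute 1798, so 7 further minute boundaries passed. Total skipped labels = 18 × 0 + 2 × 7 = 14.
Non-drop label index = 12933 + 14 = 12947; at 30 labels/s that is 00:07:11:17, i.e. DF 00:07:11;17.

00:07:11;17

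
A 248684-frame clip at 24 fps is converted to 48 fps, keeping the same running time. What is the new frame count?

Target frames = source frames × (target rate / source rate) = 248684 × (48)/(24) = 248684 × 2 = 497368.

497368 frames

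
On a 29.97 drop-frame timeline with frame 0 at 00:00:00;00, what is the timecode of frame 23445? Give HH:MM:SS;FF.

00:13:02;09

Ten DF minutes hold 17982 frames, so frame 23445 lies in block 1 (frames 17982–35963) with 5463 frames into that block.
The block's first minute is 1800 frames and the rest 1798 each; 5463 frames reaches minute 3, so 1 × 18 + 3 × 2 = 24 labels have been skipped so far.
Adding those back, label number 23445 + 24 = 23469 at 30 labels/s is 782 s + 9 f = 0 h 13 min 2 s frame 9, i.e. 00:13:02;09.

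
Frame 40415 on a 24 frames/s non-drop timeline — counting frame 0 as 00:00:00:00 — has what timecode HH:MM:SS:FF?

00:28:03:23

40415 ÷ 24 = 1683 full seconds, remainder 23 frames.
1683 s = 0 h 28 min 3 s.
Timecode: 00:28:03:23.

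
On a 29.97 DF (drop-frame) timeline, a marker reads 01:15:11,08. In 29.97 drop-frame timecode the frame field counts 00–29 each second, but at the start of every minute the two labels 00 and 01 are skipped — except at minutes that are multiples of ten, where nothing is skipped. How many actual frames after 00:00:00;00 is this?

135202

As if non-drop at 30 labels/s: (1 × 3600 + 15 × 60 + 11) × 30 + 8 = 135338.
Minute boundaries passed: 75; those not divisible by 10: 75 − 7 = 68; dropped labels = 2 × 68 = 136.
Actual frame index = 135338 − 136 = 135202.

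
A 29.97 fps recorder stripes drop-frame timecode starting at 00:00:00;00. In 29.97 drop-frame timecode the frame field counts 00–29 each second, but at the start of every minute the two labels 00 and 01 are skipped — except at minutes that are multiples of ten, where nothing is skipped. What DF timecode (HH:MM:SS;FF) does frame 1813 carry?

Ten DF minutes hold 17982 frames, so frame 1813 lies in block 0 (frames 0–17981) with 1813 frames into that block.
The block's first minute is 1800 frames and the rest 1798 each; 1813 frames reaches minute 1, so 0 × 18 + 1 × 2 = 2 labels have been skipped so far.
Adding those back, label number 1813 + 2 = 1815 at 30 labels/s is 60 s + 15 f = 0 h 1 min 0 s frame 15, i.e. 00:01:00;15.

00:01:00;15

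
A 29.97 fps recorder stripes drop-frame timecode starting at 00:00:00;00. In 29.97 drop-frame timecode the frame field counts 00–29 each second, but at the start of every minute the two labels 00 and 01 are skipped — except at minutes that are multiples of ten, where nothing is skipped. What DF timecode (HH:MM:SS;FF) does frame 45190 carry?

00:25:07;26

Each 10-minute DF block holds 10 × 60 × 30 − 9 × 2 = 17982 frames. 45190 ÷ 17982 → 2 full blocks, remainder 9226.
Within the partial block the first minute is 1800 frames and each further minute 1798, so 5 further minute boundaries passed. Total skipped labels = 18 × 2 + 2 × 5 = 46.
Non-drop label index = 45190 + 46 = 45236; at 30 labels/s that is 00:25:07:26, i.e. DF 00:25:07;26.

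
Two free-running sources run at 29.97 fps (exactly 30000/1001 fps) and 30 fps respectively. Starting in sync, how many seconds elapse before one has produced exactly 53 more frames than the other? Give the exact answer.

53053/30 seconds

The gap grows by |30 − 30000/1001| = 30/1001 frames per second.
Time for a 53-frame gap: 53 ÷ (30/1001) = 53053/30 s.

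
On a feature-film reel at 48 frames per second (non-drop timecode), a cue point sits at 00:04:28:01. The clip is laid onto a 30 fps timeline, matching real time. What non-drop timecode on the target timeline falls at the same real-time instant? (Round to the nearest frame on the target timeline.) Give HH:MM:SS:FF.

Source frame index: (0×3600 + 4×60 + 28) × 48 + 1 = 12865.
Real time: 12865 / (48) = 12865/48 s.
Target frame: (12865/48) × (30) = 64325/8 ≈ 8040.625 → 8041.
At 30 labels/s: frame 8041 → 00:04:28:01.

00:04:28:01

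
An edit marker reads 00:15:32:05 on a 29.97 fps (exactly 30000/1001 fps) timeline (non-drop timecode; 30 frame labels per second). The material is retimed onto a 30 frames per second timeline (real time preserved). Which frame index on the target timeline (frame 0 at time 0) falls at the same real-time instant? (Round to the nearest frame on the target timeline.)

Source frame index: (0×3600 + 15×60 + 32) × 30 + 5 = 27965.
Real time: 27965 / (30000/1001) = 5598593/6000 s.
Target frame: (5598593/6000) × (30) = 5598593/200 ≈ 27992.965 → 27993.

frame 27993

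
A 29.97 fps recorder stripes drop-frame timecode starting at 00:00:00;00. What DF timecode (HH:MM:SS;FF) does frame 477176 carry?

04:25:21;24

Ten DF minutes hold 17982 frames, so frame 477176 lies in block 26 (frames 467532–485513) with 9644 frames into that block.
The block's first minute is 1800 frames and the rest 1798 each; 9644 frames reaches minute 5, so 26 × 18 + 5 × 2 = 478 labels have been skipped so far.
Adding those back, label number 477176 + 478 = 477654 at 30 labels/s is 15921 s + 24 f = 4 h 25 min 21 s frame 24, i.e. 04:25:21;24.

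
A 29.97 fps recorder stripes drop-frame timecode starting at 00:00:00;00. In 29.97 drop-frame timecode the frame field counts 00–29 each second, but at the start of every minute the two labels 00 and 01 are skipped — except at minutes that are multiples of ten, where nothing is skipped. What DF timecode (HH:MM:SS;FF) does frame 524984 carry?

04:51:56;28

Each 10-minute DF block holds 10 × 60 × 30 − 9 × 2 = 17982 frames. 524984 ÷ 17982 → 29 full blocks, remainder 3506.
Within the partial block the first minute is 1800 frames and each further minute 1798, so 1 further minute boundary passed. Total skipped labels = 18 × 29 + 2 × 1 = 524.
Non-drop label index = 524984 + 524 = 525508; at 30 labels/s that is 04:51:56:28, i.e. DF 04:51:56;28.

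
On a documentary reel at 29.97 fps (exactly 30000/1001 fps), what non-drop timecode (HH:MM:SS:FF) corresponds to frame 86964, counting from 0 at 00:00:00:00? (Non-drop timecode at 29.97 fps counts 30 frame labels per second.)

86964 ÷ 30 = 2898 full seconds, remainder 24 frames.
2898 s = 0 h 48 min 18 s.
Timecode: 00:48:18:24.

00:48:18:24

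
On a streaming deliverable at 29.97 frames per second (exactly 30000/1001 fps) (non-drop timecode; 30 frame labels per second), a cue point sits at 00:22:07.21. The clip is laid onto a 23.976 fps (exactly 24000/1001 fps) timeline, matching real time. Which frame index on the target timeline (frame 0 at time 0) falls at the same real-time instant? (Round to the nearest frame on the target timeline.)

frame 31865

Source frame index: (0×3600 + 22×60 + 7) × 30 + 21 = 39831.
Real time: 39831 / (30000/1001) = 13290277/10000 s.
Target frame: (13290277/10000) × (24000/1001) = 159324/5 ≈ 31864.800 → 31865.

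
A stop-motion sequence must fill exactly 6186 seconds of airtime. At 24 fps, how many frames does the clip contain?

148464 frames

Frames = 6186 × 24 = 148464.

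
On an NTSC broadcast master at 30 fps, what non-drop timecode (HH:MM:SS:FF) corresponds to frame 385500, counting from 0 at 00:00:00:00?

385500 ÷ 30 = 12850 full seconds, remainder 0 frames.
12850 s = 3 h 34 min 10 s.
Timecode: 03:34:10:00.

03:34:10:00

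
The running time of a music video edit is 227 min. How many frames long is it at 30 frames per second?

408600 frames

227 min = 13620 s.
Frames = 13620 × 30 = 408600.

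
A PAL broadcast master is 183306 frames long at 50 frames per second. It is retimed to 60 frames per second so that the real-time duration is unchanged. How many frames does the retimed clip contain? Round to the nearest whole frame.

Frames at target rate = 183306 × (60) / (50) = 1099836/5 ≈ 219967.200.
Nearest whole frame: 219967.

219967 frames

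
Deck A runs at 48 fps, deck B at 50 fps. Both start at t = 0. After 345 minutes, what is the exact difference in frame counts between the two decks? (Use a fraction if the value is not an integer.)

345 min = 20700 s.
A emits 48 × 20700 = 993600 frames; B emits 50 × 20700 = 1035000.
Difference = 41400 frames; B is ahead of A.

41400 frames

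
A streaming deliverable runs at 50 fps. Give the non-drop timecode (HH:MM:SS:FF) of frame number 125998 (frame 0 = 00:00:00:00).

00:41:59:48

125998 ÷ 50 = 2519 full seconds, remainder 48 frames.
2519 s = 0 h 41 min 59 s.
Timecode: 00:41:59:48.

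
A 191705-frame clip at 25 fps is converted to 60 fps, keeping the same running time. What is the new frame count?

Target frames = source frames × (target rate / source rate) = 191705 × (60)/(25) = 191705 × 12/5 = 460092.

460092 frames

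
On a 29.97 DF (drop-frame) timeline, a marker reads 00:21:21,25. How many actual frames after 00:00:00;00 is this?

38417

Complete 10-minute blocks: 2, each 17982 frames → 35964.
Remaining 1 whole minute in the current block: 1800 + 0 × 1798 = 1800 frames.
Within the current minute: 21 × 30 + 25 − 2 = 653 (labels ;00/;01 skipped at this minute). Total = 35964 + 1800 + 653 = 38417.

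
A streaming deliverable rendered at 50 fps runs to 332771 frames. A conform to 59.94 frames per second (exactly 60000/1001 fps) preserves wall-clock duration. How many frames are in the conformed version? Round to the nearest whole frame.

398926 frames

Frames at target rate = 332771 × (60000/1001) / (50) = 399325200/1001 ≈ 398926.274.
Nearest whole frame: 398926.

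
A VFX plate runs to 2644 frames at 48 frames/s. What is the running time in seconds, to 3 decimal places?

Running time = 2644 × 1/48 = 661/12 s ≈ 55.083 s.

55.083 seconds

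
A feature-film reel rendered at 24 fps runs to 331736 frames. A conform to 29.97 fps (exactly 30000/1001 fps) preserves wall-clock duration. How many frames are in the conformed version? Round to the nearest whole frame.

414256 frames

Frames at target rate = 331736 × (30000/1001) / (24) = 414670000/1001 ≈ 414255.744.
Nearest whole frame: 414256.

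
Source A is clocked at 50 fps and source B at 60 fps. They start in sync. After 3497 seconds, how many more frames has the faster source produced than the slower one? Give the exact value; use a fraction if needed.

A emits 50 × 3497 = 174850 frames; B emits 60 × 3497 = 209820.
Difference = 34970 frames; B is ahead of A.

34970 frames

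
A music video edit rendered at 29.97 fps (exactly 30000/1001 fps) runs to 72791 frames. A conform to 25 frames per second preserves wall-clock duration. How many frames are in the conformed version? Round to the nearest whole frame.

Frames at target rate = 72791 × (25) / (30000/1001) = 72863791/1200 ≈ 60719.826.
Nearest whole frame: 60720.

60720 frames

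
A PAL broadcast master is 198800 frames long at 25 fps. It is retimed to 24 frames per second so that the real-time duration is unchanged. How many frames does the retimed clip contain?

Target frames = source frames × (target rate / source rate) = 198800 × (24)/(25) = 198800 × 24/25 = 190848.

190848 frames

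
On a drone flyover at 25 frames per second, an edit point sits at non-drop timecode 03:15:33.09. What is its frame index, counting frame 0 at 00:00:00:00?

frame 293334

Total seconds to the label: (3 × 3600 + 15 × 60 + 33) = 11733.
Frame index = 11733 × 25 + 9 = 293334.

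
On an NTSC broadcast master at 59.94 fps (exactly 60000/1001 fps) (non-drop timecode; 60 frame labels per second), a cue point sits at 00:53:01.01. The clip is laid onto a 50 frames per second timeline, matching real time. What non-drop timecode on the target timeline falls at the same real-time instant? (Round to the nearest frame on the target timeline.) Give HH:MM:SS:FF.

Source frame index: (0×3600 + 53×60 + 1) × 60 + 1 = 190861.
Real time: 190861 / (60000/1001) = 191051861/60000 s.
Target frame: (191051861/60000) × (50) = 191051861/1200 ≈ 159209.884 → 159210.
At 50 labels/s: frame 159210 → 00:53:04:10.

00:53:04:10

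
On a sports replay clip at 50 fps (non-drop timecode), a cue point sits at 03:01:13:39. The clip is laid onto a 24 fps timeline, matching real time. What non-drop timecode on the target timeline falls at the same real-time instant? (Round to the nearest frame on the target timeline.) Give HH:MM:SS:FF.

03:01:13:19

Source frame index: (3×3600 + 1×60 + 13) × 50 + 39 = 543689.
Real time: 543689 / (50) = 543689/50 s.
Target frame: (543689/50) × (24) = 6524268/25 ≈ 260970.720 → 260971.
At 24 labels/s: frame 260971 → 03:01:13:19.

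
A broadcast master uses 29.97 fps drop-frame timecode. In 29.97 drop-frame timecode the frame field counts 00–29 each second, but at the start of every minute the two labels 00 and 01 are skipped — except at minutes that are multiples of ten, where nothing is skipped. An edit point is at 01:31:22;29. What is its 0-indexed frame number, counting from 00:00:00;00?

As if non-drop at 30 labels/s: (1 × 3600 + 31 × 60 + 22) × 30 + 29 = 164489.
Minute boundaries passed: 91; those not divisible by 10: 91 − 9 = 82; dropped labels = 2 × 82 = 164.
Actual frame index = 164489 − 164 = 164325.

164325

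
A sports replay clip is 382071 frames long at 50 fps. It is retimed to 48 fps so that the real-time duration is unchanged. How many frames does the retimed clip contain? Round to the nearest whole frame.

Frames at target rate = 382071 × (48) / (50) = 9169704/25 ≈ 366788.160.
Nearest whole frame: 366788.

366788 frames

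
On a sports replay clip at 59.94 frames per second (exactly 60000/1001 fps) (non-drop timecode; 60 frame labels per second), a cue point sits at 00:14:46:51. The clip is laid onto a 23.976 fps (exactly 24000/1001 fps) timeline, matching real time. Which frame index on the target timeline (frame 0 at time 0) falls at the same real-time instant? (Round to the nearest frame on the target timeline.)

frame 21284

Source frame index: (0×3600 + 14×60 + 46) × 60 + 51 = 53211.
Real time: 53211 / (60000/1001) = 17754737/20000 s.
Target frame: (17754737/20000) × (24000/1001) = 106422/5 ≈ 21284.400 → 21284.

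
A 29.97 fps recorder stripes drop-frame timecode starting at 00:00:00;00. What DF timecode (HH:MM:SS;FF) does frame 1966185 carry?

18:13:25;03

Each 10-minute DF block holds 10 × 60 × 30 − 9 × 2 = 17982 frames. 1966185 ÷ 17982 → 109 full blocks, remainder 6147.
Within the partial block the first minute is 1800 frames and each further minute 1798, so 3 further minute boundaries passed. Total skipped labels = 18 × 109 + 2 × 3 = 1968.
Non-drop label index = 1966185 + 1968 = 1968153; at 30 labels/s that is 18:13:25:03, i.e. DF 18:13:25;03.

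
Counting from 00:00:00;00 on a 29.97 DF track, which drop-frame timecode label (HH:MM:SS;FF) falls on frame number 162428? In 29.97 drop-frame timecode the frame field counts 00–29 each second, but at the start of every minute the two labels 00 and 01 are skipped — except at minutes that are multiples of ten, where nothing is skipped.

Each 10-minute DF block holds 10 × 60 × 30 − 9 × 2 = 17982 frames. 162428 ÷ 17982 → 9 full blocks, remainder 590.
Within the partial block the first minute is 1800 frames and each further minute 1798, so 0 further minute boundaries passed. Total skipped labels = 18 × 9 + 2 × 0 = 162.
Non-drop label index = 162428 + 162 = 162590; at 30 labels/s that is 01:30:19:20, i.e. DF 01:30:19;20.

01:30:19;20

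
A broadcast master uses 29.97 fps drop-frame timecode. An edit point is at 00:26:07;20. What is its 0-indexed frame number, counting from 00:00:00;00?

46982

Complete 10-minute blocks: 2, each 17982 frames → 35964.
Remaining 6 whole minutes in the current block: 1800 + 5 × 1798 = 10790 frames.
Within the current minute: 7 × 30 + 20 − 2 = 228 (labels ;00/;01 skipped at this minute). Total = 35964 + 10790 + 228 = 46982.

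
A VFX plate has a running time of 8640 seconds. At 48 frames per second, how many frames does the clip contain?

414720 frames

Frames = 8640 × 48 = 414720.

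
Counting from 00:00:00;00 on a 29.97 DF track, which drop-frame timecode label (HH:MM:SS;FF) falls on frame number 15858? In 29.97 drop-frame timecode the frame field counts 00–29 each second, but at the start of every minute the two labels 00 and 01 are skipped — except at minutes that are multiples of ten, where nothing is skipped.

Each 10-minute DF block holds 10 × 60 × 30 − 9 × 2 = 17982 frames. 15858 ÷ 17982 → 0 full blocks, remainder 15858.
Within the partial block the first minute is 1800 frames and each further minute 1798, so 8 further minute boundaries passed. Total skipped labels = 18 × 0 + 2 × 8 = 16.
Non-drop label index = 15858 + 16 = 15874; at 30 labels/s that is 00:08:49:04, i.e. DF 00:08:49;04.

00:08:49;04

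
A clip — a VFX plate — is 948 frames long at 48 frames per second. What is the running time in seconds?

Running time = 948 / (48) = 19.75 s.

19.75 seconds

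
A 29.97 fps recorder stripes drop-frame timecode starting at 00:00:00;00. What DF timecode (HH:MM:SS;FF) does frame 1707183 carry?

15:49:23;03

Ten DF minutes hold 17982 frames, so frame 1707183 lies in block 94 (frames 1690308–1708289) with 16875 frames into that block.
The block's first minute is 1800 frames and the rest 1798 each; 16875 frames reaches minute 9, so 94 × 18 + 9 × 2 = 1710 labels have been skipped so far.
Adding those back, label number 1707183 + 1710 = 1708893 at 30 labels/s is 56963 s + 3 f = 15 h 49 min 23 s frame 3, i.e. 15:49:23;03.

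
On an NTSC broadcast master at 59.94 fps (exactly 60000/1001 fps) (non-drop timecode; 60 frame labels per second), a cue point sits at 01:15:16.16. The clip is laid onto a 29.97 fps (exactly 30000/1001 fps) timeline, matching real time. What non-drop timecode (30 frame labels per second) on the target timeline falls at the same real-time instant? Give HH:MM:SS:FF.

01:15:16:08

Source frame index: (1×3600 + 15×60 + 16) × 60 + 16 = 270976.
Real time: 270976 / (60000/1001) = 8476468/1875 s.
Target frame: (8476468/1875) × (30000/1001) = 135488.
At 30 labels/s: frame 135488 → 01:15:16:08.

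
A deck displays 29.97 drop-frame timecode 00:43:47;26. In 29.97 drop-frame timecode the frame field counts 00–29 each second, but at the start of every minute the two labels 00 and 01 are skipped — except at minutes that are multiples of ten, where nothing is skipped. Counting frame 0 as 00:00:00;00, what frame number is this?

Complete 10-minute blocks: 4, each 17982 frames → 71928.
Remaining 3 whole minutes in the current block: 1800 + 2 × 1798 = 5396 frames.
Within the current minute: 47 × 30 + 26 − 2 = 1434 (labels ;00/;01 skipped at this minute). Total = 71928 + 5396 + 1434 = 78758.

78758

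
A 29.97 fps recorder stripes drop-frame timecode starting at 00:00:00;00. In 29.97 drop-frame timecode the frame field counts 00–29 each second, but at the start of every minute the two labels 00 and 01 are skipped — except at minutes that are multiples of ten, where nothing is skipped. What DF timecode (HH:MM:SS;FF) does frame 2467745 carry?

Each 10-minute DF block holds 10 × 60 × 30 − 9 × 2 = 17982 frames. 2467745 ÷ 17982 → 137 full blocks, remainder 4211.
Within the partial block the first minute is 1800 frames and each further minute 1798, so 2 further minute boundaries passed. Total skipped labels = 18 × 137 + 2 × 2 = 2470.
Non-drop label index = 2467745 + 2470 = 2470215; at 30 labels/s that is 22:52:20:15, i.e. DF 22:52:20;15.

22:52:20;15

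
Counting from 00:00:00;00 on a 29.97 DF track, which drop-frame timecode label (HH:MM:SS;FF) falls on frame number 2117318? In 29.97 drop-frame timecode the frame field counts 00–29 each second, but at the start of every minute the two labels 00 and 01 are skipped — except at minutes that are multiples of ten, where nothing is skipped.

Each 10-minute DF block holds 10 × 60 × 30 − 9 × 2 = 17982 frames. 2117318 ÷ 17982 → 117 full blocks, remainder 13424.
Within the partial block the first minute is 1800 frames and each further minute 1798, so 7 further minute boundaries passed. Total skipped labels = 18 × 117 + 2 × 7 = 2120.
Non-drop label index = 2117318 + 2120 = 2119438; at 30 labels/s that is 19:37:27:28, i.e. DF 19:37:27;28.

19:37:27;28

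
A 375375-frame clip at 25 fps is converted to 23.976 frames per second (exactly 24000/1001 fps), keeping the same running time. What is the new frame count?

Target frames = source frames × (target rate / source rate) = 375375 × (24000/1001)/(25) = 375375 × 960/1001 = 360000.

360000 frames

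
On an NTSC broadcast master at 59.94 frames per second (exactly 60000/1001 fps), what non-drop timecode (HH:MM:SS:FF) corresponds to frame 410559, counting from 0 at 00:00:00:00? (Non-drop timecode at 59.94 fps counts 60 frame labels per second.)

01:54:02:39

410559 ÷ 60 = 6842 full seconds, remainder 39 frames.
6842 s = 1 h 54 min 2 s.
Timecode: 01:54:02:39.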